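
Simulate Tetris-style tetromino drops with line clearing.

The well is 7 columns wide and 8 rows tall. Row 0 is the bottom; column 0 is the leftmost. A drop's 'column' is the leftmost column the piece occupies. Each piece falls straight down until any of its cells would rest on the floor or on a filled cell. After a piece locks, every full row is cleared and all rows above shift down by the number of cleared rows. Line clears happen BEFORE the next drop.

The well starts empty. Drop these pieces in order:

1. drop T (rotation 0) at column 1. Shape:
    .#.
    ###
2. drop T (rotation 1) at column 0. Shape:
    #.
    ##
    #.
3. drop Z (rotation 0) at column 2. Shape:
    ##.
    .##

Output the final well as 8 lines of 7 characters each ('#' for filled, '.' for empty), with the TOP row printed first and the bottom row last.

Drop 1: T rot0 at col 1 lands with bottom-row=0; cleared 0 line(s) (total 0); column heights now [0 1 2 1 0 0 0], max=2
Drop 2: T rot1 at col 0 lands with bottom-row=0; cleared 0 line(s) (total 0); column heights now [3 2 2 1 0 0 0], max=3
Drop 3: Z rot0 at col 2 lands with bottom-row=1; cleared 0 line(s) (total 0); column heights now [3 2 3 3 2 0 0], max=3

Answer: .......
.......
.......
.......
.......
#.##...
#####..
####...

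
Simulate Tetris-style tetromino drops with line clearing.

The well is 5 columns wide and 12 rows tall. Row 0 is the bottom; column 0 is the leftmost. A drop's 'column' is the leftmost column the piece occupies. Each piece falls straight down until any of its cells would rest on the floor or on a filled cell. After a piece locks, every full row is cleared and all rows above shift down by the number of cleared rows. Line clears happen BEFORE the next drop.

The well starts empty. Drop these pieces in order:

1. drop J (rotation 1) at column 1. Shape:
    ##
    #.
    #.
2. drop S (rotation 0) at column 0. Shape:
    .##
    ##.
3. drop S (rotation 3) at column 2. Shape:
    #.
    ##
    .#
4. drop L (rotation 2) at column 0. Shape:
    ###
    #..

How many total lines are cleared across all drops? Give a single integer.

Answer: 0

Derivation:
Drop 1: J rot1 at col 1 lands with bottom-row=0; cleared 0 line(s) (total 0); column heights now [0 3 3 0 0], max=3
Drop 2: S rot0 at col 0 lands with bottom-row=3; cleared 0 line(s) (total 0); column heights now [4 5 5 0 0], max=5
Drop 3: S rot3 at col 2 lands with bottom-row=4; cleared 0 line(s) (total 0); column heights now [4 5 7 6 0], max=7
Drop 4: L rot2 at col 0 lands with bottom-row=6; cleared 0 line(s) (total 0); column heights now [8 8 8 6 0], max=8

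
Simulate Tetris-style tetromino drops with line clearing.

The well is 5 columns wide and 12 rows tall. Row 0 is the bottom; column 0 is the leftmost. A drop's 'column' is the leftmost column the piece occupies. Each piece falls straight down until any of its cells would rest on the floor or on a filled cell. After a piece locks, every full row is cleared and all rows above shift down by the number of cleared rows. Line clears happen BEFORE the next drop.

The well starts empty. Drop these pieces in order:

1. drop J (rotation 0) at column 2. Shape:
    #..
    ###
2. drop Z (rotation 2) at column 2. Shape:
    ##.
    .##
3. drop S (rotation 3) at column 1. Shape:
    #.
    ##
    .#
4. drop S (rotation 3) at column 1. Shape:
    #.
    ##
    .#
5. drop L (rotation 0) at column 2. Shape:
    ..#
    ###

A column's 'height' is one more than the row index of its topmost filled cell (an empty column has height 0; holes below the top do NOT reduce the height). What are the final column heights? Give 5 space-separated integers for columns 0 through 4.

Answer: 0 8 8 8 9

Derivation:
Drop 1: J rot0 at col 2 lands with bottom-row=0; cleared 0 line(s) (total 0); column heights now [0 0 2 1 1], max=2
Drop 2: Z rot2 at col 2 lands with bottom-row=1; cleared 0 line(s) (total 0); column heights now [0 0 3 3 2], max=3
Drop 3: S rot3 at col 1 lands with bottom-row=3; cleared 0 line(s) (total 0); column heights now [0 6 5 3 2], max=6
Drop 4: S rot3 at col 1 lands with bottom-row=5; cleared 0 line(s) (total 0); column heights now [0 8 7 3 2], max=8
Drop 5: L rot0 at col 2 lands with bottom-row=7; cleared 0 line(s) (total 0); column heights now [0 8 8 8 9], max=9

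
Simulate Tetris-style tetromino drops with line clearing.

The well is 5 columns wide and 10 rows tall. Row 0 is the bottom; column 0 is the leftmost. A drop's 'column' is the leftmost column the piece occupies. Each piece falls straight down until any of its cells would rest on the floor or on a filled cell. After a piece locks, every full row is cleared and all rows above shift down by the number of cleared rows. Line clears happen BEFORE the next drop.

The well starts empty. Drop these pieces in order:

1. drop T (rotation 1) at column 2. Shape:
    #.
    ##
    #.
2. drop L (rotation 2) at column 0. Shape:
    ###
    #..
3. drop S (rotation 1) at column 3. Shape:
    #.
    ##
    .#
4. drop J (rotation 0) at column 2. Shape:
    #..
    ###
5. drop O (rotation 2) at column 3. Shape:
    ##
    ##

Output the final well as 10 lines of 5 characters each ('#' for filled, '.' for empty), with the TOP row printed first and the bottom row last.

Drop 1: T rot1 at col 2 lands with bottom-row=0; cleared 0 line(s) (total 0); column heights now [0 0 3 2 0], max=3
Drop 2: L rot2 at col 0 lands with bottom-row=2; cleared 0 line(s) (total 0); column heights now [4 4 4 2 0], max=4
Drop 3: S rot1 at col 3 lands with bottom-row=1; cleared 0 line(s) (total 0); column heights now [4 4 4 4 3], max=4
Drop 4: J rot0 at col 2 lands with bottom-row=4; cleared 0 line(s) (total 0); column heights now [4 4 6 5 5], max=6
Drop 5: O rot2 at col 3 lands with bottom-row=5; cleared 0 line(s) (total 0); column heights now [4 4 6 7 7], max=7

Answer: .....
.....
.....
...##
..###
..###
####.
#.###
..###
..#..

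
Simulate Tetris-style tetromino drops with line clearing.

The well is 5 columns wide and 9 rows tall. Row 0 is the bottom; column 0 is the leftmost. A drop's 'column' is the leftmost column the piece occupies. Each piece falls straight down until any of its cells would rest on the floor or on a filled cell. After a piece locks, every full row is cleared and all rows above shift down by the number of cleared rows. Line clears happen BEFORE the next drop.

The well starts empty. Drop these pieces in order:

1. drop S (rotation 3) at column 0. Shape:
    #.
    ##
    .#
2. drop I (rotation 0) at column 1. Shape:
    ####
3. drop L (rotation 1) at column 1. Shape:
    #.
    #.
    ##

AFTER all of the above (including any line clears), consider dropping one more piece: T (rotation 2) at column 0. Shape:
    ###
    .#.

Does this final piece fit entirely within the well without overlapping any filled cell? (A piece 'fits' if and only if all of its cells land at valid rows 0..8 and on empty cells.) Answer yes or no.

Answer: yes

Derivation:
Drop 1: S rot3 at col 0 lands with bottom-row=0; cleared 0 line(s) (total 0); column heights now [3 2 0 0 0], max=3
Drop 2: I rot0 at col 1 lands with bottom-row=2; cleared 1 line(s) (total 1); column heights now [2 2 0 0 0], max=2
Drop 3: L rot1 at col 1 lands with bottom-row=2; cleared 0 line(s) (total 1); column heights now [2 5 3 0 0], max=5
Test piece T rot2 at col 0 (width 3): heights before test = [2 5 3 0 0]; fits = True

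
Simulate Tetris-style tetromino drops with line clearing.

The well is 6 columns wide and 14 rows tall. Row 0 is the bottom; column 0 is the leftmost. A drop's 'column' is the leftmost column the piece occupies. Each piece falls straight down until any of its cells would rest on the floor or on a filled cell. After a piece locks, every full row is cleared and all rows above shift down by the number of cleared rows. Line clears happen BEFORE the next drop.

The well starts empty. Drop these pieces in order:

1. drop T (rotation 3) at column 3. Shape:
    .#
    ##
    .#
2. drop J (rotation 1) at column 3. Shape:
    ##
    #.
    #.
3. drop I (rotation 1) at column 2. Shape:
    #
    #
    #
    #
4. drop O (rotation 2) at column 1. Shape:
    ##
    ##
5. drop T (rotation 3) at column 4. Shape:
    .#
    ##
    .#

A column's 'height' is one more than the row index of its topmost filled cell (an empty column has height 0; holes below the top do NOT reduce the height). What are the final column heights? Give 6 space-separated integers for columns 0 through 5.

Answer: 0 6 6 5 6 7

Derivation:
Drop 1: T rot3 at col 3 lands with bottom-row=0; cleared 0 line(s) (total 0); column heights now [0 0 0 2 3 0], max=3
Drop 2: J rot1 at col 3 lands with bottom-row=2; cleared 0 line(s) (total 0); column heights now [0 0 0 5 5 0], max=5
Drop 3: I rot1 at col 2 lands with bottom-row=0; cleared 0 line(s) (total 0); column heights now [0 0 4 5 5 0], max=5
Drop 4: O rot2 at col 1 lands with bottom-row=4; cleared 0 line(s) (total 0); column heights now [0 6 6 5 5 0], max=6
Drop 5: T rot3 at col 4 lands with bottom-row=4; cleared 0 line(s) (total 0); column heights now [0 6 6 5 6 7], max=7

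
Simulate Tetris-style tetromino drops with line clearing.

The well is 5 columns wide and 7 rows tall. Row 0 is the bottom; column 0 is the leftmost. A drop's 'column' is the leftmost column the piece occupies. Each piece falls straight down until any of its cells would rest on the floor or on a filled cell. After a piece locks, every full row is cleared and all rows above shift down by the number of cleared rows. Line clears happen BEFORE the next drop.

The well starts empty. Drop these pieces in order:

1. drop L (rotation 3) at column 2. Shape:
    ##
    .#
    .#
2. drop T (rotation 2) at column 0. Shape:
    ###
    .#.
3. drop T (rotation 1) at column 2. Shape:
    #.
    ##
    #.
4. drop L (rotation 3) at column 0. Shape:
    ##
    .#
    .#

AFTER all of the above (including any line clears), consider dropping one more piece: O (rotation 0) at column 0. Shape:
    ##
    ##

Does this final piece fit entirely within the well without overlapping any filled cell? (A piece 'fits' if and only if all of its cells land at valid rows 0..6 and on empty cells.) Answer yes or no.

Drop 1: L rot3 at col 2 lands with bottom-row=0; cleared 0 line(s) (total 0); column heights now [0 0 3 3 0], max=3
Drop 2: T rot2 at col 0 lands with bottom-row=2; cleared 0 line(s) (total 0); column heights now [4 4 4 3 0], max=4
Drop 3: T rot1 at col 2 lands with bottom-row=4; cleared 0 line(s) (total 0); column heights now [4 4 7 6 0], max=7
Drop 4: L rot3 at col 0 lands with bottom-row=4; cleared 0 line(s) (total 0); column heights now [7 7 7 6 0], max=7
Test piece O rot0 at col 0 (width 2): heights before test = [7 7 7 6 0]; fits = False

Answer: no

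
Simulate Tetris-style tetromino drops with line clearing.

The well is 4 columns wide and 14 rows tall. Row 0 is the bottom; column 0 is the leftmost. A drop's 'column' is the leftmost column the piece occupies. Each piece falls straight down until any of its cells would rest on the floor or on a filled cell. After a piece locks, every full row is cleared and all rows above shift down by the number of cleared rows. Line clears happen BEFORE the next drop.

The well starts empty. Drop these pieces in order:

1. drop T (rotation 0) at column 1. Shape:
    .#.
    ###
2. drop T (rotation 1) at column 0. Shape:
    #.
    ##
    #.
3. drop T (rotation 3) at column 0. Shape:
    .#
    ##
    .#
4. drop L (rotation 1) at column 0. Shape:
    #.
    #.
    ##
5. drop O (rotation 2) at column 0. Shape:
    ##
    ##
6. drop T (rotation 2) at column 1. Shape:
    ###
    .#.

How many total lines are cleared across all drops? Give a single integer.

Answer: 1

Derivation:
Drop 1: T rot0 at col 1 lands with bottom-row=0; cleared 0 line(s) (total 0); column heights now [0 1 2 1], max=2
Drop 2: T rot1 at col 0 lands with bottom-row=0; cleared 1 line(s) (total 1); column heights now [2 1 1 0], max=2
Drop 3: T rot3 at col 0 lands with bottom-row=1; cleared 0 line(s) (total 1); column heights now [3 4 1 0], max=4
Drop 4: L rot1 at col 0 lands with bottom-row=4; cleared 0 line(s) (total 1); column heights now [7 5 1 0], max=7
Drop 5: O rot2 at col 0 lands with bottom-row=7; cleared 0 line(s) (total 1); column heights now [9 9 1 0], max=9
Drop 6: T rot2 at col 1 lands with bottom-row=8; cleared 0 line(s) (total 1); column heights now [9 10 10 10], max=10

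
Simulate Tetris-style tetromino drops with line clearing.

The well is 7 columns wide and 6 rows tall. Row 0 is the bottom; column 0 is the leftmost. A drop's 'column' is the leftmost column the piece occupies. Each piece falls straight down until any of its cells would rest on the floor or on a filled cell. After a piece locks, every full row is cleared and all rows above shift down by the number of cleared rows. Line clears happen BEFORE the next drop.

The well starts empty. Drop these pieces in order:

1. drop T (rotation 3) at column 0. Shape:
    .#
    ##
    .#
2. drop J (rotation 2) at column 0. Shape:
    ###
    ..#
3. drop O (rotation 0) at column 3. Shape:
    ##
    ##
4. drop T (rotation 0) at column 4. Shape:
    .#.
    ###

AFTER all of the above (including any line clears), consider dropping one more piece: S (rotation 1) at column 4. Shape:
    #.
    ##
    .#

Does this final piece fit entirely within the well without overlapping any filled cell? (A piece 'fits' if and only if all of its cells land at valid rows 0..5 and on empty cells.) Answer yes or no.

Drop 1: T rot3 at col 0 lands with bottom-row=0; cleared 0 line(s) (total 0); column heights now [2 3 0 0 0 0 0], max=3
Drop 2: J rot2 at col 0 lands with bottom-row=2; cleared 0 line(s) (total 0); column heights now [4 4 4 0 0 0 0], max=4
Drop 3: O rot0 at col 3 lands with bottom-row=0; cleared 0 line(s) (total 0); column heights now [4 4 4 2 2 0 0], max=4
Drop 4: T rot0 at col 4 lands with bottom-row=2; cleared 0 line(s) (total 0); column heights now [4 4 4 2 3 4 3], max=4
Test piece S rot1 at col 4 (width 2): heights before test = [4 4 4 2 3 4 3]; fits = False

Answer: no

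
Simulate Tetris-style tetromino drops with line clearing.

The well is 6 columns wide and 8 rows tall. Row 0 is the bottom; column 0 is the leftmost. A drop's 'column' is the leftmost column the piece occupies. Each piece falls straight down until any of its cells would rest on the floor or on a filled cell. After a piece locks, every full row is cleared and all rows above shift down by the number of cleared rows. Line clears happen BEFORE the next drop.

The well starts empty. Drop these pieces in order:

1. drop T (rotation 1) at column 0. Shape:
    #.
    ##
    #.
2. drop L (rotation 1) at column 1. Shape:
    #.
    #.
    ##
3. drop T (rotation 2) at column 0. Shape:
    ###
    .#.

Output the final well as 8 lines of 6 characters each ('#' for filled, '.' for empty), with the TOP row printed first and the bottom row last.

Drop 1: T rot1 at col 0 lands with bottom-row=0; cleared 0 line(s) (total 0); column heights now [3 2 0 0 0 0], max=3
Drop 2: L rot1 at col 1 lands with bottom-row=2; cleared 0 line(s) (total 0); column heights now [3 5 3 0 0 0], max=5
Drop 3: T rot2 at col 0 lands with bottom-row=5; cleared 0 line(s) (total 0); column heights now [7 7 7 0 0 0], max=7

Answer: ......
###...
.#....
.#....
.#....
###...
##....
#.....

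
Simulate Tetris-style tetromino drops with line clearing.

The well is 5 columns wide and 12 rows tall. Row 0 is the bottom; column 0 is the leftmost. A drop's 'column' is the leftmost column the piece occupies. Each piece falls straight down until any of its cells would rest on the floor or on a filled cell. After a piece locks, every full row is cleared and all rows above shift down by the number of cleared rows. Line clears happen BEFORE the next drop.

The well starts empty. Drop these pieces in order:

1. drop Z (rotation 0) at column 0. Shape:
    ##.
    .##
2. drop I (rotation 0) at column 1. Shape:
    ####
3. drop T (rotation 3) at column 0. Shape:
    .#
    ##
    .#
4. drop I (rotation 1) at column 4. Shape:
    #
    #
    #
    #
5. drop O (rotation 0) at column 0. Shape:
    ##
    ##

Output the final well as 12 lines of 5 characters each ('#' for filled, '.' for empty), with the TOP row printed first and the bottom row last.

Drop 1: Z rot0 at col 0 lands with bottom-row=0; cleared 0 line(s) (total 0); column heights now [2 2 1 0 0], max=2
Drop 2: I rot0 at col 1 lands with bottom-row=2; cleared 0 line(s) (total 0); column heights now [2 3 3 3 3], max=3
Drop 3: T rot3 at col 0 lands with bottom-row=3; cleared 0 line(s) (total 0); column heights now [5 6 3 3 3], max=6
Drop 4: I rot1 at col 4 lands with bottom-row=3; cleared 0 line(s) (total 0); column heights now [5 6 3 3 7], max=7
Drop 5: O rot0 at col 0 lands with bottom-row=6; cleared 0 line(s) (total 0); column heights now [8 8 3 3 7], max=8

Answer: .....
.....
.....
.....
##...
##..#
.#..#
##..#
.#..#
.####
##...
.##..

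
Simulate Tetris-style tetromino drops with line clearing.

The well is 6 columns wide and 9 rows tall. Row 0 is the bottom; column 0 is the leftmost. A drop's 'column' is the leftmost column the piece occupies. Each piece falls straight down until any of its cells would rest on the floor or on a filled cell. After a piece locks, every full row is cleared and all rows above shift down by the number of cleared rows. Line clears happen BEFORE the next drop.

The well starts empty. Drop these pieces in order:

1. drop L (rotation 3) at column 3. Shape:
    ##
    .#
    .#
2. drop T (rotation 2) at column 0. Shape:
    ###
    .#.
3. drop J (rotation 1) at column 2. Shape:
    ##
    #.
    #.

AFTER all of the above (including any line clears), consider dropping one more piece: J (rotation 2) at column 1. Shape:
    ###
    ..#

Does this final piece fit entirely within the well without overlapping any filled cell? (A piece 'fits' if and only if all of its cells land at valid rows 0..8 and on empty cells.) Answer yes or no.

Answer: yes

Derivation:
Drop 1: L rot3 at col 3 lands with bottom-row=0; cleared 0 line(s) (total 0); column heights now [0 0 0 3 3 0], max=3
Drop 2: T rot2 at col 0 lands with bottom-row=0; cleared 0 line(s) (total 0); column heights now [2 2 2 3 3 0], max=3
Drop 3: J rot1 at col 2 lands with bottom-row=2; cleared 0 line(s) (total 0); column heights now [2 2 5 5 3 0], max=5
Test piece J rot2 at col 1 (width 3): heights before test = [2 2 5 5 3 0]; fits = True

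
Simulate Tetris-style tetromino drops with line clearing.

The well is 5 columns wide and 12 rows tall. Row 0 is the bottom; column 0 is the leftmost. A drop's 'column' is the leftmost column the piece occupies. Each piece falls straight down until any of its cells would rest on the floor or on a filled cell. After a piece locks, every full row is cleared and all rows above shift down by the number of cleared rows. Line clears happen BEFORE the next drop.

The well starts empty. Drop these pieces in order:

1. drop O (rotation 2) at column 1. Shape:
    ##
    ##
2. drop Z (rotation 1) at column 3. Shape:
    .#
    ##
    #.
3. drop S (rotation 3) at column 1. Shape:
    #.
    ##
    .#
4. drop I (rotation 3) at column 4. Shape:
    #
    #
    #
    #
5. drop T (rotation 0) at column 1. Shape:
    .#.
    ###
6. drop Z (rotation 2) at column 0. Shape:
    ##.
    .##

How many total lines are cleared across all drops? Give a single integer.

Drop 1: O rot2 at col 1 lands with bottom-row=0; cleared 0 line(s) (total 0); column heights now [0 2 2 0 0], max=2
Drop 2: Z rot1 at col 3 lands with bottom-row=0; cleared 0 line(s) (total 0); column heights now [0 2 2 2 3], max=3
Drop 3: S rot3 at col 1 lands with bottom-row=2; cleared 0 line(s) (total 0); column heights now [0 5 4 2 3], max=5
Drop 4: I rot3 at col 4 lands with bottom-row=3; cleared 0 line(s) (total 0); column heights now [0 5 4 2 7], max=7
Drop 5: T rot0 at col 1 lands with bottom-row=5; cleared 0 line(s) (total 0); column heights now [0 6 7 6 7], max=7
Drop 6: Z rot2 at col 0 lands with bottom-row=7; cleared 0 line(s) (total 0); column heights now [9 9 8 6 7], max=9

Answer: 0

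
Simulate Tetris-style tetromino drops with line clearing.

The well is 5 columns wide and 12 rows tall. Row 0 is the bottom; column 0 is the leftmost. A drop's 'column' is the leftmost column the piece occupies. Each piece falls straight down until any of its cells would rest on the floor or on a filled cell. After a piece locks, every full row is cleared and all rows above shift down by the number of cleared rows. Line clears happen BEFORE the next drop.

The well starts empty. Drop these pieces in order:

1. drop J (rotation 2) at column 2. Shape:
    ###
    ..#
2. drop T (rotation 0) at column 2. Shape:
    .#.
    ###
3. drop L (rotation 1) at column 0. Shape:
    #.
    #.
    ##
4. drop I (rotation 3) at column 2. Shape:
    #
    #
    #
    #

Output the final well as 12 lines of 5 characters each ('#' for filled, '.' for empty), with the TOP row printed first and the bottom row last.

Drop 1: J rot2 at col 2 lands with bottom-row=0; cleared 0 line(s) (total 0); column heights now [0 0 2 2 2], max=2
Drop 2: T rot0 at col 2 lands with bottom-row=2; cleared 0 line(s) (total 0); column heights now [0 0 3 4 3], max=4
Drop 3: L rot1 at col 0 lands with bottom-row=0; cleared 0 line(s) (total 0); column heights now [3 1 3 4 3], max=4
Drop 4: I rot3 at col 2 lands with bottom-row=3; cleared 0 line(s) (total 0); column heights now [3 1 7 4 3], max=7

Answer: .....
.....
.....
.....
.....
..#..
..#..
..#..
..##.
#.###
#.###
##..#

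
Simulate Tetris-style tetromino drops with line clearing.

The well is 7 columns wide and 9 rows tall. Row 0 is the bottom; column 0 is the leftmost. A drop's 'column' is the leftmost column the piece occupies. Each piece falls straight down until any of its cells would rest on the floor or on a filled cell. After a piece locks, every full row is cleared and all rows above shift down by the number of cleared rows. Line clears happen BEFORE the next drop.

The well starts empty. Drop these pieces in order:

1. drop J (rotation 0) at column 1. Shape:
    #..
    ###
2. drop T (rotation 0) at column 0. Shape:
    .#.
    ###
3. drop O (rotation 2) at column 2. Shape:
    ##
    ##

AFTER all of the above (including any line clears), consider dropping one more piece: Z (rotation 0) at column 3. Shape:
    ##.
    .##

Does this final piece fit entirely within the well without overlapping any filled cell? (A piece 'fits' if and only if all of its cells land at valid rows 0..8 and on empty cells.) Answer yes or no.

Answer: yes

Derivation:
Drop 1: J rot0 at col 1 lands with bottom-row=0; cleared 0 line(s) (total 0); column heights now [0 2 1 1 0 0 0], max=2
Drop 2: T rot0 at col 0 lands with bottom-row=2; cleared 0 line(s) (total 0); column heights now [3 4 3 1 0 0 0], max=4
Drop 3: O rot2 at col 2 lands with bottom-row=3; cleared 0 line(s) (total 0); column heights now [3 4 5 5 0 0 0], max=5
Test piece Z rot0 at col 3 (width 3): heights before test = [3 4 5 5 0 0 0]; fits = True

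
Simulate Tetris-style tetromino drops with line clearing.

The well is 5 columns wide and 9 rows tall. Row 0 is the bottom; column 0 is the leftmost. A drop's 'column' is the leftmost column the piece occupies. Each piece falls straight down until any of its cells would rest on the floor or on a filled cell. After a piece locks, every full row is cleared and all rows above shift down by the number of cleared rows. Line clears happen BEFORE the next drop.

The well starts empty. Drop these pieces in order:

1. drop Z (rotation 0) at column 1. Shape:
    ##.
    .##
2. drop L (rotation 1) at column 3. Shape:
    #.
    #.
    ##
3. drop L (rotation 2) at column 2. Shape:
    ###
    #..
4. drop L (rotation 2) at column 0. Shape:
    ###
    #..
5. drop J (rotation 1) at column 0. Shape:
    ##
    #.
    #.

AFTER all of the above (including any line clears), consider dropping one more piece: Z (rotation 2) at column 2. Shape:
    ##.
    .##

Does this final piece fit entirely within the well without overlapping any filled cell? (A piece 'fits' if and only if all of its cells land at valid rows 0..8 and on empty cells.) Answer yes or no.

Answer: yes

Derivation:
Drop 1: Z rot0 at col 1 lands with bottom-row=0; cleared 0 line(s) (total 0); column heights now [0 2 2 1 0], max=2
Drop 2: L rot1 at col 3 lands with bottom-row=1; cleared 0 line(s) (total 0); column heights now [0 2 2 4 2], max=4
Drop 3: L rot2 at col 2 lands with bottom-row=3; cleared 0 line(s) (total 0); column heights now [0 2 5 5 5], max=5
Drop 4: L rot2 at col 0 lands with bottom-row=4; cleared 0 line(s) (total 0); column heights now [6 6 6 5 5], max=6
Drop 5: J rot1 at col 0 lands with bottom-row=6; cleared 0 line(s) (total 0); column heights now [9 9 6 5 5], max=9
Test piece Z rot2 at col 2 (width 3): heights before test = [9 9 6 5 5]; fits = True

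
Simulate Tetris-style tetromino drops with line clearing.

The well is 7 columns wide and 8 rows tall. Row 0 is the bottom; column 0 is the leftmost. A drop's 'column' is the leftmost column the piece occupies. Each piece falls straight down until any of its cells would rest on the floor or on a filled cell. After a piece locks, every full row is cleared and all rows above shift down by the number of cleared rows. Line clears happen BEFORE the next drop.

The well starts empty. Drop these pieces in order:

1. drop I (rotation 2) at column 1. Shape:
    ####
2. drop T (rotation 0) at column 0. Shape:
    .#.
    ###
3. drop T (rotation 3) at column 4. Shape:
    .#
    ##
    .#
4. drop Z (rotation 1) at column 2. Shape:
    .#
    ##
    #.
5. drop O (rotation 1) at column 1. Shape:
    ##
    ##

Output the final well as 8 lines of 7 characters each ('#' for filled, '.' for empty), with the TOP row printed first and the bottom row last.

Drop 1: I rot2 at col 1 lands with bottom-row=0; cleared 0 line(s) (total 0); column heights now [0 1 1 1 1 0 0], max=1
Drop 2: T rot0 at col 0 lands with bottom-row=1; cleared 0 line(s) (total 0); column heights now [2 3 2 1 1 0 0], max=3
Drop 3: T rot3 at col 4 lands with bottom-row=0; cleared 0 line(s) (total 0); column heights now [2 3 2 1 2 3 0], max=3
Drop 4: Z rot1 at col 2 lands with bottom-row=2; cleared 0 line(s) (total 0); column heights now [2 3 4 5 2 3 0], max=5
Drop 5: O rot1 at col 1 lands with bottom-row=4; cleared 0 line(s) (total 0); column heights now [2 6 6 5 2 3 0], max=6

Answer: .......
.......
.##....
.###...
..##...
.##..#.
###.##.
.#####.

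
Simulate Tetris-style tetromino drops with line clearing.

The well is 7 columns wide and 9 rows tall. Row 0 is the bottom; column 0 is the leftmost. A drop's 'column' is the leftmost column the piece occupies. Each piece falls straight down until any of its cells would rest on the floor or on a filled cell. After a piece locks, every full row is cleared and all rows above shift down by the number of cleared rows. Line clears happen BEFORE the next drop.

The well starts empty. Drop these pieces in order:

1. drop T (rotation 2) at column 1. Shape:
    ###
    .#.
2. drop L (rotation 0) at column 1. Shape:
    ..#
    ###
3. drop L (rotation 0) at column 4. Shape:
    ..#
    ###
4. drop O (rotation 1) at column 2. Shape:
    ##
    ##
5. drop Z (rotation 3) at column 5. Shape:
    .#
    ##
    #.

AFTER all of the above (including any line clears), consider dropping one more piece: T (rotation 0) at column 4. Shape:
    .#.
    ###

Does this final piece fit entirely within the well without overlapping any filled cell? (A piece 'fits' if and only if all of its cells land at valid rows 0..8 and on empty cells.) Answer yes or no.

Answer: yes

Derivation:
Drop 1: T rot2 at col 1 lands with bottom-row=0; cleared 0 line(s) (total 0); column heights now [0 2 2 2 0 0 0], max=2
Drop 2: L rot0 at col 1 lands with bottom-row=2; cleared 0 line(s) (total 0); column heights now [0 3 3 4 0 0 0], max=4
Drop 3: L rot0 at col 4 lands with bottom-row=0; cleared 0 line(s) (total 0); column heights now [0 3 3 4 1 1 2], max=4
Drop 4: O rot1 at col 2 lands with bottom-row=4; cleared 0 line(s) (total 0); column heights now [0 3 6 6 1 1 2], max=6
Drop 5: Z rot3 at col 5 lands with bottom-row=1; cleared 0 line(s) (total 0); column heights now [0 3 6 6 1 3 4], max=6
Test piece T rot0 at col 4 (width 3): heights before test = [0 3 6 6 1 3 4]; fits = True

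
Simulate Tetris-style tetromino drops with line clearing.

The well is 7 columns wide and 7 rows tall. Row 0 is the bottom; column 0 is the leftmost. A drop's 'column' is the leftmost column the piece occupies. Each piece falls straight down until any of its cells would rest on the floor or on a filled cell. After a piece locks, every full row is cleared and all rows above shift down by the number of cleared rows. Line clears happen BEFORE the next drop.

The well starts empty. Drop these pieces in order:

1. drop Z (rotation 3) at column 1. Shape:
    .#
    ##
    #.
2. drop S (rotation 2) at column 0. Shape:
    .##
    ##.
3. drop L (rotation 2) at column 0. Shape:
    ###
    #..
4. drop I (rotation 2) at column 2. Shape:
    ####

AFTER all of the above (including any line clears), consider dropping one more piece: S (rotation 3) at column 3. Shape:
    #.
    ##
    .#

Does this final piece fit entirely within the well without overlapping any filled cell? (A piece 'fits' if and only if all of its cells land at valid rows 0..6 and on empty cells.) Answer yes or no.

Answer: no

Derivation:
Drop 1: Z rot3 at col 1 lands with bottom-row=0; cleared 0 line(s) (total 0); column heights now [0 2 3 0 0 0 0], max=3
Drop 2: S rot2 at col 0 lands with bottom-row=2; cleared 0 line(s) (total 0); column heights now [3 4 4 0 0 0 0], max=4
Drop 3: L rot2 at col 0 lands with bottom-row=3; cleared 0 line(s) (total 0); column heights now [5 5 5 0 0 0 0], max=5
Drop 4: I rot2 at col 2 lands with bottom-row=5; cleared 0 line(s) (total 0); column heights now [5 5 6 6 6 6 0], max=6
Test piece S rot3 at col 3 (width 2): heights before test = [5 5 6 6 6 6 0]; fits = False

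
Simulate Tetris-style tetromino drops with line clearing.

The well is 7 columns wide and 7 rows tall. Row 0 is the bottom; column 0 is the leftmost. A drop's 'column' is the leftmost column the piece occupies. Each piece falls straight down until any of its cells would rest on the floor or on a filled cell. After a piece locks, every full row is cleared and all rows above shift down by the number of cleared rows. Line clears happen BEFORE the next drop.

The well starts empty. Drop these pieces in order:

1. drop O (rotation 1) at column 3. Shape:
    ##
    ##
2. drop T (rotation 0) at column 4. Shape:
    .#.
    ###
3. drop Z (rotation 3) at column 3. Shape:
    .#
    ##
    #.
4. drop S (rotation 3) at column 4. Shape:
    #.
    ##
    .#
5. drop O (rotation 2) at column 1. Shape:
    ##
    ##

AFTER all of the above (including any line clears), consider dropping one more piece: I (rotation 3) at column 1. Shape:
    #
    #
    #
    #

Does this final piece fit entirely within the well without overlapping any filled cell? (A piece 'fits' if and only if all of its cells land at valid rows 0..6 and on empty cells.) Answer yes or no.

Answer: yes

Derivation:
Drop 1: O rot1 at col 3 lands with bottom-row=0; cleared 0 line(s) (total 0); column heights now [0 0 0 2 2 0 0], max=2
Drop 2: T rot0 at col 4 lands with bottom-row=2; cleared 0 line(s) (total 0); column heights now [0 0 0 2 3 4 3], max=4
Drop 3: Z rot3 at col 3 lands with bottom-row=2; cleared 0 line(s) (total 0); column heights now [0 0 0 4 5 4 3], max=5
Drop 4: S rot3 at col 4 lands with bottom-row=4; cleared 0 line(s) (total 0); column heights now [0 0 0 4 7 6 3], max=7
Drop 5: O rot2 at col 1 lands with bottom-row=0; cleared 0 line(s) (total 0); column heights now [0 2 2 4 7 6 3], max=7
Test piece I rot3 at col 1 (width 1): heights before test = [0 2 2 4 7 6 3]; fits = True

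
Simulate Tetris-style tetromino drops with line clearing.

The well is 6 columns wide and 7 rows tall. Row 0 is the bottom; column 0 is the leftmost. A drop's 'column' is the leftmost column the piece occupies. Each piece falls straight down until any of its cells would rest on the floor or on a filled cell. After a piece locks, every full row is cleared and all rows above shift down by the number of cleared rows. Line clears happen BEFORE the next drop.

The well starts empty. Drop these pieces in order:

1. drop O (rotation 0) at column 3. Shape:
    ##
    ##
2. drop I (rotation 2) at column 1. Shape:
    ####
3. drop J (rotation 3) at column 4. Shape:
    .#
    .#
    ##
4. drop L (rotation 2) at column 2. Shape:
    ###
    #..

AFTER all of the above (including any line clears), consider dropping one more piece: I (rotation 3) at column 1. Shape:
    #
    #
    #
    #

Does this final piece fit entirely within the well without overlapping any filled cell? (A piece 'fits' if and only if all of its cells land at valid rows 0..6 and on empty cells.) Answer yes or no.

Drop 1: O rot0 at col 3 lands with bottom-row=0; cleared 0 line(s) (total 0); column heights now [0 0 0 2 2 0], max=2
Drop 2: I rot2 at col 1 lands with bottom-row=2; cleared 0 line(s) (total 0); column heights now [0 3 3 3 3 0], max=3
Drop 3: J rot3 at col 4 lands with bottom-row=3; cleared 0 line(s) (total 0); column heights now [0 3 3 3 4 6], max=6
Drop 4: L rot2 at col 2 lands with bottom-row=3; cleared 0 line(s) (total 0); column heights now [0 3 5 5 5 6], max=6
Test piece I rot3 at col 1 (width 1): heights before test = [0 3 5 5 5 6]; fits = True

Answer: yes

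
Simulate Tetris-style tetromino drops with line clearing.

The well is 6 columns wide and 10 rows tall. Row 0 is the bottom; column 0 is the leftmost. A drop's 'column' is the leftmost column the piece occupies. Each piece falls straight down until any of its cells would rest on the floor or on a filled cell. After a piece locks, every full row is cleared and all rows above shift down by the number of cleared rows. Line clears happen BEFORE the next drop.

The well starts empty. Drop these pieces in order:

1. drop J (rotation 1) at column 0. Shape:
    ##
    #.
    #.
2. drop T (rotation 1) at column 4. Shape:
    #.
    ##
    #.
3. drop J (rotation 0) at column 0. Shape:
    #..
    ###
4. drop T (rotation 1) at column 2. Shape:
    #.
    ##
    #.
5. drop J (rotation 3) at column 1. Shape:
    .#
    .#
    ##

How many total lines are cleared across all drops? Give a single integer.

Drop 1: J rot1 at col 0 lands with bottom-row=0; cleared 0 line(s) (total 0); column heights now [3 3 0 0 0 0], max=3
Drop 2: T rot1 at col 4 lands with bottom-row=0; cleared 0 line(s) (total 0); column heights now [3 3 0 0 3 2], max=3
Drop 3: J rot0 at col 0 lands with bottom-row=3; cleared 0 line(s) (total 0); column heights now [5 4 4 0 3 2], max=5
Drop 4: T rot1 at col 2 lands with bottom-row=4; cleared 0 line(s) (total 0); column heights now [5 4 7 6 3 2], max=7
Drop 5: J rot3 at col 1 lands with bottom-row=7; cleared 0 line(s) (total 0); column heights now [5 8 10 6 3 2], max=10

Answer: 0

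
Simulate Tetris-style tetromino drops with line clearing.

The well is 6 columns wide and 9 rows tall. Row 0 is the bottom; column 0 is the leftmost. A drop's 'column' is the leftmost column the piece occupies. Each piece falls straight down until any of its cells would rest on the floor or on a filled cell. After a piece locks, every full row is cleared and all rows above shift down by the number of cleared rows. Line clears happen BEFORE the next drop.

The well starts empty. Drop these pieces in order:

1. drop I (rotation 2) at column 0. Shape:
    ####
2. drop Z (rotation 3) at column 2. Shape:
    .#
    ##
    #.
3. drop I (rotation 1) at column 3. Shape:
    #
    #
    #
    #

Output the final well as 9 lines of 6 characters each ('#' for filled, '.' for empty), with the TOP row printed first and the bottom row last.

Answer: ......
...#..
...#..
...#..
...#..
...#..
..##..
..#...
####..

Derivation:
Drop 1: I rot2 at col 0 lands with bottom-row=0; cleared 0 line(s) (total 0); column heights now [1 1 1 1 0 0], max=1
Drop 2: Z rot3 at col 2 lands with bottom-row=1; cleared 0 line(s) (total 0); column heights now [1 1 3 4 0 0], max=4
Drop 3: I rot1 at col 3 lands with bottom-row=4; cleared 0 line(s) (total 0); column heights now [1 1 3 8 0 0], max=8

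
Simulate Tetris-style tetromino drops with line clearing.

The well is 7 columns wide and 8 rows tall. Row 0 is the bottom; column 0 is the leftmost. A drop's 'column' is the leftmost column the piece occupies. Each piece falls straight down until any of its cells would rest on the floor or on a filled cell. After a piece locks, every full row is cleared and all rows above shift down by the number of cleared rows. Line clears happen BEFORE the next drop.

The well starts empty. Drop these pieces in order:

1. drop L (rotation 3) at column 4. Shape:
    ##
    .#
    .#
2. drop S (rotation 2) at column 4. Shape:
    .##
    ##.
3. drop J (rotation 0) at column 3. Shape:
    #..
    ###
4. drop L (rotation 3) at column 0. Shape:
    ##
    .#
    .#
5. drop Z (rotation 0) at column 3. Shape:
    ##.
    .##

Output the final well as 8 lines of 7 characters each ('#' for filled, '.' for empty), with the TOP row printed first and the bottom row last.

Drop 1: L rot3 at col 4 lands with bottom-row=0; cleared 0 line(s) (total 0); column heights now [0 0 0 0 3 3 0], max=3
Drop 2: S rot2 at col 4 lands with bottom-row=3; cleared 0 line(s) (total 0); column heights now [0 0 0 0 4 5 5], max=5
Drop 3: J rot0 at col 3 lands with bottom-row=5; cleared 0 line(s) (total 0); column heights now [0 0 0 7 6 6 5], max=7
Drop 4: L rot3 at col 0 lands with bottom-row=0; cleared 0 line(s) (total 0); column heights now [3 3 0 7 6 6 5], max=7
Drop 5: Z rot0 at col 3 lands with bottom-row=6; cleared 0 line(s) (total 0); column heights now [3 3 0 8 8 7 5], max=8

Answer: ...##..
...###.
...###.
.....##
....##.
##..##.
.#...#.
.#...#.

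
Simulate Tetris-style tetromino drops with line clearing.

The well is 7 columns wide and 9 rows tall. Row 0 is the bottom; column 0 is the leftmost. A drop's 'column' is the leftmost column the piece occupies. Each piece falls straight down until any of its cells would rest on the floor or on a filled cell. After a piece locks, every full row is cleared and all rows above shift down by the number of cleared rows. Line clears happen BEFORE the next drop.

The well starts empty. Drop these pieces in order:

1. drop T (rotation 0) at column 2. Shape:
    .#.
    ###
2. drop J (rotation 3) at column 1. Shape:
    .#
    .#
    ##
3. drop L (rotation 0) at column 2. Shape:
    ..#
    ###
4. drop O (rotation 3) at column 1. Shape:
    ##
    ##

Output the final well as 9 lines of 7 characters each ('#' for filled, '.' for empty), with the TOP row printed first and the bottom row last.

Answer: .......
.......
.##....
.##.#..
..###..
..#....
..#....
.###...
..###..

Derivation:
Drop 1: T rot0 at col 2 lands with bottom-row=0; cleared 0 line(s) (total 0); column heights now [0 0 1 2 1 0 0], max=2
Drop 2: J rot3 at col 1 lands with bottom-row=1; cleared 0 line(s) (total 0); column heights now [0 2 4 2 1 0 0], max=4
Drop 3: L rot0 at col 2 lands with bottom-row=4; cleared 0 line(s) (total 0); column heights now [0 2 5 5 6 0 0], max=6
Drop 4: O rot3 at col 1 lands with bottom-row=5; cleared 0 line(s) (total 0); column heights now [0 7 7 5 6 0 0], max=7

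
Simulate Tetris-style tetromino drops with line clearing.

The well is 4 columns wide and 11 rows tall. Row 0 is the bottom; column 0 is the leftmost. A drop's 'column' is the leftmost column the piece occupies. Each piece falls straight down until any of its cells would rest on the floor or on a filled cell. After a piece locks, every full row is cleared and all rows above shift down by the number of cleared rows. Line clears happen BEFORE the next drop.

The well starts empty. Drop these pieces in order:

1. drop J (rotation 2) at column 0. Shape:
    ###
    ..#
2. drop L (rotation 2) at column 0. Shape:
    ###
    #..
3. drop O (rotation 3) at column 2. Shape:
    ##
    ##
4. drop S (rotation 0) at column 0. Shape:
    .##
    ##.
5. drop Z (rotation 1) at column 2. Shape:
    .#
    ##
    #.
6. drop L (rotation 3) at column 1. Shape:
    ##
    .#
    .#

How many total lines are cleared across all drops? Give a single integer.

Answer: 1

Derivation:
Drop 1: J rot2 at col 0 lands with bottom-row=0; cleared 0 line(s) (total 0); column heights now [2 2 2 0], max=2
Drop 2: L rot2 at col 0 lands with bottom-row=2; cleared 0 line(s) (total 0); column heights now [4 4 4 0], max=4
Drop 3: O rot3 at col 2 lands with bottom-row=4; cleared 0 line(s) (total 0); column heights now [4 4 6 6], max=6
Drop 4: S rot0 at col 0 lands with bottom-row=5; cleared 1 line(s) (total 1); column heights now [4 6 6 5], max=6
Drop 5: Z rot1 at col 2 lands with bottom-row=6; cleared 0 line(s) (total 1); column heights now [4 6 8 9], max=9
Drop 6: L rot3 at col 1 lands with bottom-row=8; cleared 0 line(s) (total 1); column heights now [4 11 11 9], max=11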